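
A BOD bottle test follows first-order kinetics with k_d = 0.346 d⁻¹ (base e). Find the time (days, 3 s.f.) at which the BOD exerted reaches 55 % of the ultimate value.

t ≈ 2.31 d

y/L₀ = 1 − e^(−k_d t) = 0.55 ⇒ e^(−k_d t) = 0.450
t = −ln(0.450) / 0.346 = 0.7985 / 0.346 = 2.308 d.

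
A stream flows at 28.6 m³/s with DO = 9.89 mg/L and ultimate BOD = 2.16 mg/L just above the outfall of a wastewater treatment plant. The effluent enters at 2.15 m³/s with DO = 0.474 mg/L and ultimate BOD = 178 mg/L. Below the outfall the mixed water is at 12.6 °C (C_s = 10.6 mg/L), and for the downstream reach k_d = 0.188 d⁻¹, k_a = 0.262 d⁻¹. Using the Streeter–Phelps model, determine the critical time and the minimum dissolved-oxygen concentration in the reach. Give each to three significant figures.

t_c ≈ 3.97 d; minimum DO ≈ 5.68 mg/L

Mixed DO = (28.6×9.89 + 2.15×0.474)/(28.6+2.15) = 283.9/30.75 = 9.232 mg/L.
Mixed L₀ = (28.6×2.16 + 2.15×178)/(30.75) = 444.5/30.75 = 14.45 mg/L.
Initial deficit D₀ = C_s − DO₀ = 10.6 − 9.232 = 1.368 mg/L.
t_c = (1/0.07400) ln[(0.262/0.188)(1 − 1.368×0.07400/(0.188×14.45))] = 13.51 × ln(1.342) = 3.972 d.
D_c = (0.188/0.262) × 14.45 × e^(−0.188×3.972) = 0.7176 × 14.45 × 0.4739 = 4.915 mg/L.
Minimum DO = 10.6 − 4.915 = 5.685 mg/L.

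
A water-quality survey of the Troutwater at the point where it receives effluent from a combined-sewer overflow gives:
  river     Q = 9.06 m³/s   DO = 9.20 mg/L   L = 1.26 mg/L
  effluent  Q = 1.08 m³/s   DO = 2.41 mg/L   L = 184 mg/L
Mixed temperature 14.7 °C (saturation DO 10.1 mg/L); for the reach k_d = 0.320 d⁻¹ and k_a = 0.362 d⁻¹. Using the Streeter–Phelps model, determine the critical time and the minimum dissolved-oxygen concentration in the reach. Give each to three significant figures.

Mixed DO = (9.06×9.20 + 1.08×2.41)/(9.06+1.08) = 85.95/10.14 = 8.477 mg/L.
Mixed L₀ = (9.06×1.26 + 1.08×184)/(10.14) = 210.1/10.14 = 20.72 mg/L.
Initial deficit D₀ = C_s − DO₀ = 10.1 − 8.477 = 1.623 mg/L.
t_c = (1/0.04200) ln[(0.362/0.320)(1 − 1.623×0.04200/(0.320×20.72))] = 23.81 × ln(1.120) = 2.690 d.
D_c = (0.320/0.362) × 20.72 × e^(−0.320×2.690) = 0.8840 × 20.72 × 0.4228 = 7.745 mg/L.
Minimum DO = 10.1 − 7.745 = 2.355 mg/L.

t_c ≈ 2.69 d; minimum DO ≈ 2.35 mg/L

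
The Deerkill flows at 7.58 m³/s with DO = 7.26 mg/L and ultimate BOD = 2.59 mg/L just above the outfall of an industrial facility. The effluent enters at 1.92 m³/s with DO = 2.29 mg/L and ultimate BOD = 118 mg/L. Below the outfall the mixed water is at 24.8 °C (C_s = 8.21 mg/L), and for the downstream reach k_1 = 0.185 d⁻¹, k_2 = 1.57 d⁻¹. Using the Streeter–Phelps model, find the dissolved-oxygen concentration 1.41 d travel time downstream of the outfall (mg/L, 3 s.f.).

Mixed DO = (7.58×7.26 + 1.92×2.29)/(7.58+1.92) = 59.43/9.500 = 6.256 mg/L.
Mixed L₀ = (7.58×2.59 + 1.92×118)/(9.500) = 246.2/9.500 = 25.91 mg/L.
Initial deficit D₀ = C_s − DO₀ = 8.21 − 6.256 = 1.954 mg/L.
D(1.41) = [0.185×25.91/(1.57−0.185)](e^(−0.185×1.41) − e^(−1.57×1.41)) + 1.954 e^(−1.57×1.41)
= 3.462 × (0.7704 − 0.1093) + 1.954 × 0.1093 = 2.502 mg/L.
DO = 8.21 − 2.502 = 5.708 mg/L.

DO ≈ 5.71 mg/L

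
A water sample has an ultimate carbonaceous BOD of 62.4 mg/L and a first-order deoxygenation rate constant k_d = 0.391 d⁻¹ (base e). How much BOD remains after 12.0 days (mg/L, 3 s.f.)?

L ≈ 0.572 mg/L

L_t = L₀ e^(−k_d t) = 62.4 × e^(−0.391×12.0) = 62.4 × 0.009168 = 0.5721 mg/L.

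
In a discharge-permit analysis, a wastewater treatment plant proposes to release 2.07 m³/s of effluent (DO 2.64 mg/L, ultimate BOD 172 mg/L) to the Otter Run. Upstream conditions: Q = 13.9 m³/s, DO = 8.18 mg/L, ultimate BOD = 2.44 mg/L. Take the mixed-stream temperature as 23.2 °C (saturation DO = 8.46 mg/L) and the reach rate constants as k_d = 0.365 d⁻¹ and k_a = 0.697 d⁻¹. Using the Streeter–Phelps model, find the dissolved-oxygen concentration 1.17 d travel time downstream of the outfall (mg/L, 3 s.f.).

DO ≈ 2.38 mg/L

Mixed DO = (13.9×8.18 + 2.07×2.64)/(13.9+2.07) = 119.2/15.97 = 7.462 mg/L.
Mixed L₀ = (13.9×2.44 + 2.07×172)/(15.97) = 390.0/15.97 = 24.42 mg/L.
Initial deficit D₀ = C_s − DO₀ = 8.46 − 7.462 = 0.9981 mg/L.
D(1.17) = [0.365×24.42/(0.697−0.365)](e^(−0.365×1.17) − e^(−0.697×1.17)) + 0.9981 e^(−0.697×1.17)
= 26.85 × (0.6524 − 0.4424) + 0.9981 × 0.4424 = 6.079 mg/L.
DO = 8.46 − 6.079 = 2.381 mg/L.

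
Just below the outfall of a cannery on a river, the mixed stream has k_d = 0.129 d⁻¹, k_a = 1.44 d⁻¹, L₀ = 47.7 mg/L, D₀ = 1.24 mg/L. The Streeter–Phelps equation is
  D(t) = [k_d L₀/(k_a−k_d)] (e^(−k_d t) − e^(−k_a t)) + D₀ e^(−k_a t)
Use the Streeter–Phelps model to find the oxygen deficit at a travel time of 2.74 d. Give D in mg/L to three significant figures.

k_d L₀/(k_a−k_d) = 0.129×47.7/(1.44−0.129) = 6.153/1.311 = 4.694 mg/L.
e^(−k_d t) = e^(−0.129×2.740) = 0.7023; e^(−k_a t) = e^(−1.44×2.740) = 0.01934.
D = 4.694 × (0.7023 − 0.01934) + 1.24 × 0.01934 = 3.205 + 0.02398 = 3.229 mg/L.

D ≈ 3.23 mg/L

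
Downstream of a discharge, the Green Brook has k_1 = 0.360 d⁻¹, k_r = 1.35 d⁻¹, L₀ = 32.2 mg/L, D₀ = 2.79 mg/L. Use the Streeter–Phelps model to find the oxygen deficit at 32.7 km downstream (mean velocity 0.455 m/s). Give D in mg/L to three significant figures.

D ≈ 5.78 mg/L

Travel time t = x/v = 32.7 km / (0.455 m/s) = 32700 m / 0.455 m/s = 71870 s = 0.8318 d.
k_1 L₀/(k_r−k_1) = 0.360×32.2/(1.35−0.360) = 11.59/0.9900 = 11.71 mg/L.
e^(−k_1 t) = e^(−0.360×0.8318) = 0.7412; e^(−k_r t) = e^(−1.35×0.8318) = 0.3253.
D = 11.71 × (0.7412 − 0.3253) + 2.79 × 0.3253 = 4.870 + 0.9076 = 5.777 mg/L.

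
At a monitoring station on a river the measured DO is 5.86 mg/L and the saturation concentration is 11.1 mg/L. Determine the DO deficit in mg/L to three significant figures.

D ≈ 5.24 mg/L

D = C_s − C = 11.1 − 5.86 = 5.24 mg/L.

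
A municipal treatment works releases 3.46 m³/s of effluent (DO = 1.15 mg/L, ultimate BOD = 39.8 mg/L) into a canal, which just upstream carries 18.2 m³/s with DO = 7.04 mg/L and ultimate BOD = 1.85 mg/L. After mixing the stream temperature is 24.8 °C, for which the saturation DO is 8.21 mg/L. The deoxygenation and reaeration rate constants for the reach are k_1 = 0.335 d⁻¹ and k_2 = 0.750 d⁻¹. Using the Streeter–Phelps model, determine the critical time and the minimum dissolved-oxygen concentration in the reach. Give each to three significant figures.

Mixed DO = (18.2×7.04 + 3.46×1.15)/(18.2+3.46) = 132.1/21.66 = 6.099 mg/L.
Mixed L₀ = (18.2×1.85 + 3.46×39.8)/(21.66) = 171.4/21.66 = 7.912 mg/L.
Initial deficit D₀ = C_s − DO₀ = 8.21 − 6.099 = 2.111 mg/L.
t_c = (1/0.4150) ln[(0.750/0.335)(1 − 2.111×0.4150/(0.335×7.912))] = 2.410 × ln(1.499) = 0.9752 d.
D_c = (0.335/0.750) × 7.912 × e^(−0.335×0.9752) = 0.4467 × 7.912 × 0.7213 = 2.549 mg/L.
Minimum DO = 8.21 − 2.549 = 5.661 mg/L.

t_c ≈ 0.975 d; minimum DO ≈ 5.66 mg/L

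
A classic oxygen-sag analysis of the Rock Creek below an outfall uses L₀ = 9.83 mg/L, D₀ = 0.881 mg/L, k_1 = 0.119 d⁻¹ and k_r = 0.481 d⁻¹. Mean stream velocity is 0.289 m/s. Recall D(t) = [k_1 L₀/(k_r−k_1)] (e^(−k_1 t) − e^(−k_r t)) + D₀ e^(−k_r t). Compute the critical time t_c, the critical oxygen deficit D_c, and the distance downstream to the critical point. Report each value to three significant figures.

t_c ≈ 2.98 d; D_c ≈ 1.71 mg/L; x_c ≈ 74.4 km

With k_r/k_1 = 4.042 and 1 − D₀(k_r−k_1)/(k_1 L₀) = 0.7274,
t_c = ln(4.042 × 0.7274) / (0.481 − 0.119) = ln(2.940) / 0.3620 = 1.078/0.3620 = 2.979 d.
D_c = (k_1/k_r) L₀ e^(−k_1 t_c) = (0.119/0.481) × 9.83 × e^(−0.119×2.979) = 0.2474 × 9.83 × 0.7015 = 1.706 mg/L.
x_c = v t_c = 0.289 m/s × 2.979 d × 86400 s/d = 74390 m ≈ 74.4 km.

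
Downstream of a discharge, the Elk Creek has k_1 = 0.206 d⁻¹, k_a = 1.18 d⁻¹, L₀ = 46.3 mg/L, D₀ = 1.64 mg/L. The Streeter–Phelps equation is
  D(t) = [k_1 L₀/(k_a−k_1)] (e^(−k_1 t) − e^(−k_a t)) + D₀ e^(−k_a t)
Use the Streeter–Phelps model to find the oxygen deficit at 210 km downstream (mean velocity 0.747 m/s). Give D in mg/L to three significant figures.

Travel time t = x/v = 210 km / (0.747 m/s) = 210000 m / 0.747 m/s = 281100 s = 3.254 d.
k_1 L₀/(k_a−k_1) = 0.206×46.3/(1.18−0.206) = 9.538/0.9740 = 9.792 mg/L.
e^(−k_1 t) = e^(−0.206×3.254) = 0.5116; e^(−k_a t) = e^(−1.18×3.254) = 0.02151.
D = 9.792 × (0.5116 − 0.02151) + 1.64 × 0.02151 = 4.799 + 0.03527 = 4.834 mg/L.

D ≈ 4.83 mg/L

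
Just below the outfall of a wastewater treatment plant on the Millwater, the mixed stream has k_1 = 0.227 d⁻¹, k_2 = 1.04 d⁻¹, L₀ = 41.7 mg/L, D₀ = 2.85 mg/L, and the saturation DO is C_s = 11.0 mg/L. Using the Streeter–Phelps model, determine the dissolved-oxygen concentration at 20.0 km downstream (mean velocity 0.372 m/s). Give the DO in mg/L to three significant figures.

DO ≈ 5.49 mg/L

Travel time t = x/v = 20.0 km / (0.372 m/s) = 20000 m / 0.372 m/s = 53760 s = 0.6223 d.
k_1 L₀/(k_2−k_1) = 0.227×41.7/(1.04−0.227) = 9.466/0.8130 = 11.64 mg/L.
e^(−k_1 t) = e^(−0.227×0.6223) = 0.8683; e^(−k_2 t) = e^(−1.04×0.6223) = 0.5235.
D = 11.64 × (0.8683 − 0.5235) + 2.85 × 0.5235 = 4.014 + 1.492 = 5.506 mg/L.
DO = C_s − D = 11.0 − 5.506 = 5.494 mg/L.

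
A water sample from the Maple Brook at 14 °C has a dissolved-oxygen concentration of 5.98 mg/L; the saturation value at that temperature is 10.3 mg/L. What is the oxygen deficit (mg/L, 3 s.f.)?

D ≈ 4.32 mg/L

D = C_s − C = 10.3 − 5.98 = 4.32 mg/L.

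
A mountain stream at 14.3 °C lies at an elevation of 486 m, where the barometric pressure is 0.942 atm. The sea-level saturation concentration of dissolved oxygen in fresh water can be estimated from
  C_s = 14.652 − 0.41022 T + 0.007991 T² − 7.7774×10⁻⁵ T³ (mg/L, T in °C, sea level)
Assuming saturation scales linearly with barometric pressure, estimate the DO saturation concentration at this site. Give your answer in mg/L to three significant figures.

C_s ≈ 9.60 mg/L

At sea level: C_s = 14.652 − 0.41022×14.3 + 0.007991×14.3² − 7.7774×10⁻⁵×14.3³ = 10.19 mg/L.
Pressure correction: C_s' = 10.19 × 0.942 = 9.601 mg/L.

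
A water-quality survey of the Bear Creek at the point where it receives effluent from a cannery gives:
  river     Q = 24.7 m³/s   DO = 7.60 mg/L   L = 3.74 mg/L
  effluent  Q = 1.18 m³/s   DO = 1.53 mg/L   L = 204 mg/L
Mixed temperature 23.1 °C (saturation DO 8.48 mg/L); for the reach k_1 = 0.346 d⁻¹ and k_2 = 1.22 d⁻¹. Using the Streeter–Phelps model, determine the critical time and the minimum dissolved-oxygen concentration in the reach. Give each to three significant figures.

t_c ≈ 1.15 d; minimum DO ≈ 6.03 mg/L

Mixed DO = (24.7×7.60 + 1.18×1.53)/(24.7+1.18) = 189.5/25.88 = 7.323 mg/L.
Mixed L₀ = (24.7×3.74 + 1.18×204)/(25.88) = 333.1/25.88 = 12.87 mg/L.
Initial deficit D₀ = C_s − DO₀ = 8.48 − 7.323 = 1.157 mg/L.
t_c = (1/0.8740) ln[(1.22/0.346)(1 − 1.157×0.8740/(0.346×12.87))] = 1.144 × ln(2.726) = 1.147 d.
D_c = (0.346/1.22) × 12.87 × e^(−0.346×1.147) = 0.2836 × 12.87 × 0.6724 = 2.454 mg/L.
Minimum DO = 8.48 − 2.454 = 6.026 mg/L.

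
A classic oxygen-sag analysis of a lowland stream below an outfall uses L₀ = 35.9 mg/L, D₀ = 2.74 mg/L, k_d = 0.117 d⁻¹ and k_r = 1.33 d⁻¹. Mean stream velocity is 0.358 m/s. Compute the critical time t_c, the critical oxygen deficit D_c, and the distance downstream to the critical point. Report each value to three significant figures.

t_c ≈ 0.712 d; D_c ≈ 2.91 mg/L; x_c ≈ 22.0 km

t_c = [1/(k_r−k_d)] ln[(k_r/k_d)(1 − D₀(k_r−k_d)/(k_d L₀))]
= [1/(1.33−0.117)] ln[(1.33/0.117)(1 − 2.74×1.213/(0.117×35.9))]
= (1/1.213) ln[11.37 × 0.2087] = 0.8244 × ln(2.373) = 0.8244 × 0.8640 = 0.7123 d.
L(t_c) = L₀ e^(−k_d t_c) = 35.9 × 0.9200 = 33.03 mg/L, and at the critical point k_r D_c = k_d L, so D_c = (0.117/1.33) × 33.03 = 2.906 mg/L.
x_c = v t_c = 0.358 m/s × 0.7123 d × 86400 s/d = 22030 m ≈ 22.0 km.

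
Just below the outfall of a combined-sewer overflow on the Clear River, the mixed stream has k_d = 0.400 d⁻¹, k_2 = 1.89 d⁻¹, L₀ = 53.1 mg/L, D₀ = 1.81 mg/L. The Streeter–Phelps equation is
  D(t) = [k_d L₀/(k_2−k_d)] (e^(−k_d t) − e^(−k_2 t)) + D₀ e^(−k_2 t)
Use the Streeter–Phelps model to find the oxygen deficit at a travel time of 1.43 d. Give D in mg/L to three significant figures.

D ≈ 7.21 mg/L

k_d L₀/(k_2−k_d) = 0.400×53.1/(1.89−0.400) = 21.24/1.490 = 14.26 mg/L.
e^(−k_d t) = e^(−0.400×1.430) = 0.5644; e^(−k_2 t) = e^(−1.89×1.430) = 0.06702.
D = 14.26 × (0.5644 − 0.06702) + 1.81 × 0.06702 = 7.090 + 0.1213 = 7.211 mg/L.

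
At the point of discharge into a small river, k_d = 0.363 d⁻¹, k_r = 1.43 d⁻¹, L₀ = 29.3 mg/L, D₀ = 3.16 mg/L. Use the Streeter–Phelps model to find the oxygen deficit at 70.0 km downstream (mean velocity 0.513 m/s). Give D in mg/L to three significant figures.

D ≈ 4.91 mg/L

Travel time t = x/v = 70.0 km / (0.513 m/s) = 70000 m / 0.513 m/s = 136500 s = 1.579 d.
k_d L₀/(k_r−k_d) = 0.363×29.3/(1.43−0.363) = 10.64/1.067 = 9.968 mg/L.
e^(−k_d t) = e^(−0.363×1.579) = 0.5637; e^(−k_r t) = e^(−1.43×1.579) = 0.1045.
D = 9.968 × (0.5637 − 0.1045) + 3.16 × 0.1045 = 4.577 + 0.3303 = 4.907 mg/L.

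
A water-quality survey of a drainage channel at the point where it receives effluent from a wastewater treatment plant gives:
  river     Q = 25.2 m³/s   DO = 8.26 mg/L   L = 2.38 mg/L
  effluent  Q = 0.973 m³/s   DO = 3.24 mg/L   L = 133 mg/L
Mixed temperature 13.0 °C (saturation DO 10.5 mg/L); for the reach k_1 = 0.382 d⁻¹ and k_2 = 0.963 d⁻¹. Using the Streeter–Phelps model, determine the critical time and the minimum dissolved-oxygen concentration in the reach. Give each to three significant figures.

t_c ≈ 0.363 d; minimum DO ≈ 8.00 mg/L

Mixed DO = (25.2×8.26 + 0.973×3.24)/(25.2+0.973) = 211.3/26.17 = 8.073 mg/L.
Mixed L₀ = (25.2×2.38 + 0.973×133)/(26.17) = 189.4/26.17 = 7.236 mg/L.
Initial deficit D₀ = C_s − DO₀ = 10.5 − 8.073 = 2.427 mg/L.
t_c = (1/0.5810) ln[(0.963/0.382)(1 − 2.427×0.5810/(0.382×7.236))] = 1.721 × ln(1.235) = 0.3634 d.
D_c = (0.382/0.963) × 7.236 × e^(−0.382×0.3634) = 0.3967 × 7.236 × 0.8704 = 2.498 mg/L.
Minimum DO = 10.5 − 2.498 = 8.002 mg/L.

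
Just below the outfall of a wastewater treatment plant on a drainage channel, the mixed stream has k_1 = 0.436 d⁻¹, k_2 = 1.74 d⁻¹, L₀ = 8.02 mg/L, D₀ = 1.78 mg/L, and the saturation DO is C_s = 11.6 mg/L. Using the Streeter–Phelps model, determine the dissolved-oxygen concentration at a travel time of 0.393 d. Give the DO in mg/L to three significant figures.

k_1 L₀/(k_2−k_1) = 0.436×8.02/(1.74−0.436) = 3.497/1.304 = 2.682 mg/L.
e^(−k_1 t) = e^(−0.436×0.3930) = 0.8425; e^(−k_2 t) = e^(−1.74×0.3930) = 0.5047.
D = 2.682 × (0.8425 − 0.5047) + 1.78 × 0.5047 = 0.9059 + 0.8983 = 1.804 mg/L.
DO = C_s − D = 11.6 − 1.804 = 9.796 mg/L.

DO ≈ 9.80 mg/L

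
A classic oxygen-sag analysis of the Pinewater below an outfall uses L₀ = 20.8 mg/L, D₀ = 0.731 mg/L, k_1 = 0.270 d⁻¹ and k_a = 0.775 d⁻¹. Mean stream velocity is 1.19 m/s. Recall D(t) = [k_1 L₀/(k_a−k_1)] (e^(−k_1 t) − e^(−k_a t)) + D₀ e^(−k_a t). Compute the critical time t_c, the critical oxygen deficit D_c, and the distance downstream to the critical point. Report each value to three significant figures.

t_c ≈ 1.95 d; D_c ≈ 4.28 mg/L; x_c ≈ 201 km

With k_a/k_1 = 2.870 and 1 − D₀(k_a−k_1)/(k_1 L₀) = 0.9343,
t_c = ln(2.870 × 0.9343) / (0.775 − 0.270) = ln(2.682) / 0.5050 = 0.9864/0.5050 = 1.953 d.
D_c = (k_1/k_a) L₀ e^(−k_1 t_c) = (0.270/0.775) × 20.8 × e^(−0.270×1.953) = 0.3484 × 20.8 × 0.5901 = 4.276 mg/L.
x_c = v t_c = 1.19 m/s × 1.953 d × 86400 s/d = 200800 m ≈ 201 km.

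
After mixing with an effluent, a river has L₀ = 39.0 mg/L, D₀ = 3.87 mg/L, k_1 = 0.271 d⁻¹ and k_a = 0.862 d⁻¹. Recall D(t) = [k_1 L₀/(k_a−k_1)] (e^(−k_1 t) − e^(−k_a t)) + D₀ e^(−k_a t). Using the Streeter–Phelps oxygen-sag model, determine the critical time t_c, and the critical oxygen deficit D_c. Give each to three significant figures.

t_c = [1/(k_a−k_1)] ln[(k_a/k_1)(1 − D₀(k_a−k_1)/(k_1 L₀))]
= [1/(0.862−0.271)] ln[(0.862/0.271)(1 − 3.87×0.5910/(0.271×39.0))]
= (1/0.5910) ln[3.181 × 0.7836] = 1.692 × ln(2.492) = 1.692 × 0.9133 = 1.545 d.
D_c = (k_1/k_a) L₀ e^(−k_1 t_c) = (0.271/0.862) × 39.0 × e^(−0.271×1.545) = 0.3144 × 39.0 × 0.6579 = 8.066 mg/L.

t_c ≈ 1.55 d; D_c ≈ 8.07 mg/L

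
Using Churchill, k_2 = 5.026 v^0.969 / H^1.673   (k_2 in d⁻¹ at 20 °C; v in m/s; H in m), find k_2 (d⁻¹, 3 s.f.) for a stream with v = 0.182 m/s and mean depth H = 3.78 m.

k_2 = 5.026 × 0.182^0.969 / 3.78^1.673 = 5.026 × 0.1919 / 9.250 = 0.1043 d⁻¹.

k_2 ≈ 0.104 d⁻¹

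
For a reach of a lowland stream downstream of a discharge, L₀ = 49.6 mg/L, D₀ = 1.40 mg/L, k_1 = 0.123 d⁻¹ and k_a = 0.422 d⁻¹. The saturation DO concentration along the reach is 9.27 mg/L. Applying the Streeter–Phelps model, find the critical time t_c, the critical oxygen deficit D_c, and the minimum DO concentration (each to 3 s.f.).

At the critical point dD/dt = 0, so k_1 L₀ e^(−k_1 t) = k_a D. Substituting D(t) from the Streeter–Phelps equation and solving for t gives
t_c = ln[(k_a/k_1)(1 − D₀(k_a−k_1)/(k_1 L₀))] / (k_a−k_1).
Here k_a−k_1 = 0.2990 d⁻¹ and 1 − D₀(k_a−k_1)/(k_1 L₀) = 1 − 1.40×0.2990/(0.123×49.6) = 0.9314, so
t_c = ln(3.431 × 0.9314) / 0.2990 = 1.162 / 0.2990 = 3.885 d.
L(t_c) = L₀ e^(−k_1 t_c) = 49.6 × 0.6201 = 30.76 mg/L, and at the critical point k_a D_c = k_1 L, so D_c = (0.123/0.422) × 30.76 = 8.964 mg/L.
Minimum DO = C_s − D_c = 9.27 − 8.964 = 0.3056 mg/L.

t_c ≈ 3.89 d; D_c ≈ 8.96 mg/L; min DO ≈ 0.306 mg/L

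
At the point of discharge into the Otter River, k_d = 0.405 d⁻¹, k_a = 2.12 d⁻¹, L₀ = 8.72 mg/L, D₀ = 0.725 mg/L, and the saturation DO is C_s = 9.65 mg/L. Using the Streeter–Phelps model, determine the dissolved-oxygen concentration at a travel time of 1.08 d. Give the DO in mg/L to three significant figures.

k_d L₀/(k_a−k_d) = 0.405×8.72/(2.12−0.405) = 3.532/1.715 = 2.059 mg/L.
e^(−k_d t) = e^(−0.405×1.080) = 0.6457; e^(−k_a t) = e^(−2.12×1.080) = 0.1013.
D = 2.059 × (0.6457 − 0.1013) + 0.725 × 0.1013 = 1.121 + 0.07345 = 1.195 mg/L.
DO = C_s − D = 9.65 − 1.195 = 8.455 mg/L.

DO ≈ 8.46 mg/L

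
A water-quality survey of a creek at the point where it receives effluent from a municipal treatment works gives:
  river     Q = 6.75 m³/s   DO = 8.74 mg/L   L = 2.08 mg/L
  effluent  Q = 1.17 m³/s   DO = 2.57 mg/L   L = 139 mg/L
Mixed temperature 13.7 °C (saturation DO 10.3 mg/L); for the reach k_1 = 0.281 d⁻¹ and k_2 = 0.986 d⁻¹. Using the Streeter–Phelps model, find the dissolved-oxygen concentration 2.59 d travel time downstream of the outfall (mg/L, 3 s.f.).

Mixed DO = (6.75×8.74 + 1.17×2.57)/(6.75+1.17) = 62.00/7.920 = 7.829 mg/L.
Mixed L₀ = (6.75×2.08 + 1.17×139)/(7.920) = 176.7/7.920 = 22.31 mg/L.
Initial deficit D₀ = C_s − DO₀ = 10.3 − 7.829 = 2.471 mg/L.
D(2.59) = [0.281×22.31/(0.986−0.281)](e^(−0.281×2.59) − e^(−0.986×2.59)) + 2.471 e^(−0.986×2.59)
= 8.891 × (0.4830 − 0.07779) + 2.471 × 0.07779 = 3.795 mg/L.
DO = 10.3 − 3.795 = 6.505 mg/L.

DO ≈ 6.51 mg/L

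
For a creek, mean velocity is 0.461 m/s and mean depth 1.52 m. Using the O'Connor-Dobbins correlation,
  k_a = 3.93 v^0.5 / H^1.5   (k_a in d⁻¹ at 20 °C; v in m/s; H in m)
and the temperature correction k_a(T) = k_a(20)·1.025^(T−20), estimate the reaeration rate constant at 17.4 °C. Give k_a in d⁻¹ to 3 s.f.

k_a ≈ 1.34 d⁻¹

k_a(20) = 3.93 × 0.461^0.5 / 1.52^1.5 = 3.93 × 0.6790 / 1.874 = 1.424 d⁻¹.
k_a(17.4) = 1.424 × 1.025^(17.4−20) = 1.424 × 0.9378 = 1.335 d⁻¹.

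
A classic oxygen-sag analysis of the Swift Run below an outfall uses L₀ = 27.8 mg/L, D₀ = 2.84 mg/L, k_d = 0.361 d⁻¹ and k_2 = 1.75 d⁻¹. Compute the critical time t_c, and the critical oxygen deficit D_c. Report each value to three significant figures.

t_c = [1/(k_2−k_d)] ln[(k_2/k_d)(1 − D₀(k_2−k_d)/(k_d L₀))]
= [1/(1.75−0.361)] ln[(1.75/0.361)(1 − 2.84×1.389/(0.361×27.8))]
= (1/1.389) ln[4.848 × 0.6069] = 0.7199 × ln(2.942) = 0.7199 × 1.079 = 0.7769 d.
D_c = (k_d/k_2) L₀ e^(−k_d t_c) = (0.361/1.75) × 27.8 × e^(−0.361×0.7769) = 0.2063 × 27.8 × 0.7554 = 4.332 mg/L.

t_c ≈ 0.777 d; D_c ≈ 4.33 mg/L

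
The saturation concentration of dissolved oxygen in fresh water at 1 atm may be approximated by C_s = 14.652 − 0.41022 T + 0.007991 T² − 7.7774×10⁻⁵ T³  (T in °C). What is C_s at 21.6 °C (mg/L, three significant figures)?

C_s ≈ 8.74 mg/L

C_s = 14.652 − 0.41022×21.6 + 0.007991×21.6² − 7.7774×10⁻⁵×21.6³ = 8.736 mg/L.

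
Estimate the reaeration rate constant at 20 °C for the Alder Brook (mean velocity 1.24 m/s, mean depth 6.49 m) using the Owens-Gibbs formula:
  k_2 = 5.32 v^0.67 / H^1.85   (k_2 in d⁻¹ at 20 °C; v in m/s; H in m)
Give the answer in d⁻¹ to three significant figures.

k_2 = 5.32 × 1.24^0.67 / 6.49^1.85 = 5.32 × 1.155 / 31.82 = 0.1931 d⁻¹.

k_2 ≈ 0.193 d⁻¹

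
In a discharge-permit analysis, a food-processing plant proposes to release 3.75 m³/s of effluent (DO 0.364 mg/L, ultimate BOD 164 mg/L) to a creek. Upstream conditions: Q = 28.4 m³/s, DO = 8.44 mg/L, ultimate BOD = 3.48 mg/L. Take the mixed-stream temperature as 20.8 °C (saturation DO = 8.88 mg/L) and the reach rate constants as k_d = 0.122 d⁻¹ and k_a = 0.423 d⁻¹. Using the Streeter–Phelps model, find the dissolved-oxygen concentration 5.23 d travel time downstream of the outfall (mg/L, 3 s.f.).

DO ≈ 4.96 mg/L

Mixed DO = (28.4×8.44 + 3.75×0.364)/(28.4+3.75) = 241.1/32.15 = 7.498 mg/L.
Mixed L₀ = (28.4×3.48 + 3.75×164)/(32.15) = 713.8/32.15 = 22.20 mg/L.
Initial deficit D₀ = C_s − DO₀ = 8.88 − 7.498 = 1.382 mg/L.
D(5.23) = [0.122×22.20/(0.423−0.122)](e^(−0.122×5.23) − e^(−0.423×5.23)) + 1.382 e^(−0.423×5.23)
= 8.999 × (0.5283 − 0.1094) + 1.382 × 0.1094 = 3.921 mg/L.
DO = 8.88 − 3.921 = 4.959 mg/L.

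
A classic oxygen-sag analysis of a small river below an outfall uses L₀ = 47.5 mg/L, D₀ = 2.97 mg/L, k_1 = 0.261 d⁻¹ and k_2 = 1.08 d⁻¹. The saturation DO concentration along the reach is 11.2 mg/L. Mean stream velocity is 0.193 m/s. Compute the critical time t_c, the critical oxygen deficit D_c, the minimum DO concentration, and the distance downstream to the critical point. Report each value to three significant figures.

t_c = [1/(k_2−k_1)] ln[(k_2/k_1)(1 − D₀(k_2−k_1)/(k_1 L₀))]
= [1/(1.08−0.261)] ln[(1.08/0.261)(1 − 2.97×0.8190/(0.261×47.5))]
= (1/0.8190) ln[4.138 × 0.8038] = 1.221 × ln(3.326) = 1.221 × 1.202 = 1.467 d.
D_c = (k_1/k_2) L₀ e^(−k_1 t_c) = (0.261/1.08) × 47.5 × e^(−0.261×1.467) = 0.2417 × 47.5 × 0.6818 = 7.827 mg/L.
Minimum DO = C_s − D_c = 11.2 − 7.827 = 3.373 mg/L.
x_c = v t_c = 0.193 m/s × 1.467 d × 86400 s/d = 24470 m ≈ 24.5 km.

t_c ≈ 1.47 d; D_c ≈ 7.83 mg/L; min DO ≈ 3.37 mg/L; x_c ≈ 24.5 km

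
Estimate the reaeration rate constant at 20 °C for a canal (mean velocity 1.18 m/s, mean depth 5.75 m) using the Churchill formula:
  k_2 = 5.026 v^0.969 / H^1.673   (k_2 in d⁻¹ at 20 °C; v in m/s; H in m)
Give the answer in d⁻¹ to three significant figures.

k_2 = 5.026 × 1.18^0.969 / 5.75^1.673 = 5.026 × 1.174 / 18.66 = 0.3162 d⁻¹.

k_2 ≈ 0.316 d⁻¹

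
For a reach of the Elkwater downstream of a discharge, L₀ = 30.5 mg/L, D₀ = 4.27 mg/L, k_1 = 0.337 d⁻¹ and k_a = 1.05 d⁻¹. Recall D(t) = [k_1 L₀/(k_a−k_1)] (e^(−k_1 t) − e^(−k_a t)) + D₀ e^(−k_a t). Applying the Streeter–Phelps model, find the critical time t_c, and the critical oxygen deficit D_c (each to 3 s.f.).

t_c = [1/(k_a−k_1)] ln[(k_a/k_1)(1 − D₀(k_a−k_1)/(k_1 L₀))]
= [1/(1.05−0.337)] ln[(1.05/0.337)(1 − 4.27×0.7130/(0.337×30.5))]
= (1/0.7130) ln[3.116 × 0.7038] = 1.403 × ln(2.193) = 1.403 × 0.7852 = 1.101 d.
L(t_c) = L₀ e^(−k_1 t_c) = 30.5 × 0.6900 = 21.04 mg/L, and at the critical point k_a D_c = k_1 L, so D_c = (0.337/1.05) × 21.04 = 6.754 mg/L.

t_c ≈ 1.10 d; D_c ≈ 6.75 mg/L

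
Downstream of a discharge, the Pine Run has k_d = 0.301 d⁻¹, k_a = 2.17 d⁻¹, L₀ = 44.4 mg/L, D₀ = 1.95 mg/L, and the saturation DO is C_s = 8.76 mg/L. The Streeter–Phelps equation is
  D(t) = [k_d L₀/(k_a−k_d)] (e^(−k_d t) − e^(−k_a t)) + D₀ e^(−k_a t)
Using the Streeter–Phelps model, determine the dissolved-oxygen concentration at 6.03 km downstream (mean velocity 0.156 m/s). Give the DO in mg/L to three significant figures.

Travel time t = x/v = 6.03 km / (0.156 m/s) = 6030 m / 0.156 m/s = 38650 s = 0.4474 d.
k_d L₀/(k_a−k_d) = 0.301×44.4/(2.17−0.301) = 13.36/1.869 = 7.151 mg/L.
e^(−k_d t) = e^(−0.301×0.4474) = 0.8740; e^(−k_a t) = e^(−2.17×0.4474) = 0.3788.
D = 7.151 × (0.8740 − 0.3788) + 1.95 × 0.3788 = 3.541 + 0.7386 = 4.280 mg/L.
DO = C_s − D = 8.76 − 4.280 = 4.480 mg/L.

DO ≈ 4.48 mg/L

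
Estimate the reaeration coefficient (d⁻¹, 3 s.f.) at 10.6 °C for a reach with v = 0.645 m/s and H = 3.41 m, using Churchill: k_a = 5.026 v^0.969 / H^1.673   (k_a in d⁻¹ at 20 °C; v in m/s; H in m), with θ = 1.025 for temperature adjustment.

k_a(20) = 5.026 × 0.645^0.969 / 3.41^1.673 = 5.026 × 0.6538 / 7.786 = 0.4221 d⁻¹.
k_a(10.6) = 0.4221 × 1.025^(10.6−20) = 0.4221 × 0.7929 = 0.3346 d⁻¹.

k_a ≈ 0.335 d⁻¹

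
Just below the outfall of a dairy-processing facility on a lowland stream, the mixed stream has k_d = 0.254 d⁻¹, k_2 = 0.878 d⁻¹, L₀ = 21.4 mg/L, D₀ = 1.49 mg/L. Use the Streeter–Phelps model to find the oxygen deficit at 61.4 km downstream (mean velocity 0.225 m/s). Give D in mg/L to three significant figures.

Travel time t = x/v = 61.4 km / (0.225 m/s) = 61400 m / 0.225 m/s = 272900 s = 3.158 d.
k_d L₀/(k_2−k_d) = 0.254×21.4/(0.878−0.254) = 5.436/0.6240 = 8.711 mg/L.
e^(−k_d t) = e^(−0.254×3.158) = 0.4483; e^(−k_2 t) = e^(−0.878×3.158) = 0.06247.
D = 8.711 × (0.4483 − 0.06247) + 1.49 × 0.06247 = 3.361 + 0.09308 = 3.454 mg/L.

D ≈ 3.45 mg/L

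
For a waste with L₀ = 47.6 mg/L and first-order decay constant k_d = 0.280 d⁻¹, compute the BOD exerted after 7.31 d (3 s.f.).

y ≈ 41.5 mg/L

y_t = L₀(1 − e^(−k_d t)) = 47.6 × (1 − e^(−0.280×7.31))
= 47.6 × (1 − 0.1291) = 47.6 × 0.8709 = 41.45 mg/L.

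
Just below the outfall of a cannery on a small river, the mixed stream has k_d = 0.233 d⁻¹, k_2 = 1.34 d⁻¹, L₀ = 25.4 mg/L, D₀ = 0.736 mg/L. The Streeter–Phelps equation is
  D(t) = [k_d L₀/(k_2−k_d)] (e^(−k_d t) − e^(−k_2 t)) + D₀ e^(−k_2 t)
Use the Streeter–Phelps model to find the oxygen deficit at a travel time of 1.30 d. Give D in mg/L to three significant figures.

k_d L₀/(k_2−k_d) = 0.233×25.4/(1.34−0.233) = 5.918/1.107 = 5.346 mg/L.
e^(−k_d t) = e^(−0.233×1.300) = 0.7387; e^(−k_2 t) = e^(−1.34×1.300) = 0.1752.
D = 5.346 × (0.7387 − 0.1752) + 0.736 × 0.1752 = 3.013 + 0.1289 = 3.142 mg/L.

D ≈ 3.14 mg/L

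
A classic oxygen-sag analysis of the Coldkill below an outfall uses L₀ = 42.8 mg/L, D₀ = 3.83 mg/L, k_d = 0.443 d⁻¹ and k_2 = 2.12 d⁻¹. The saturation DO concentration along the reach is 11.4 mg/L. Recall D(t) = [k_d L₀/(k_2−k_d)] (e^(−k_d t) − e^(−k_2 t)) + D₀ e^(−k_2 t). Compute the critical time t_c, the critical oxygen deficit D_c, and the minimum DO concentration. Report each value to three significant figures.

With k_2/k_d = 4.786 and 1 − D₀(k_2−k_d)/(k_d L₀) = 0.6612,
t_c = ln(4.786 × 0.6612) / (2.12 − 0.443) = ln(3.164) / 1.677 = 1.152/1.677 = 0.6869 d.
D_c = (k_d/k_2) L₀ e^(−k_d t_c) = (0.443/2.12) × 42.8 × e^(−0.443×0.6869) = 0.2090 × 42.8 × 0.7376 = 6.597 mg/L.
Minimum DO = C_s − D_c = 11.4 − 6.597 = 4.803 mg/L.

t_c ≈ 0.687 d; D_c ≈ 6.60 mg/L; min DO ≈ 4.80 mg/L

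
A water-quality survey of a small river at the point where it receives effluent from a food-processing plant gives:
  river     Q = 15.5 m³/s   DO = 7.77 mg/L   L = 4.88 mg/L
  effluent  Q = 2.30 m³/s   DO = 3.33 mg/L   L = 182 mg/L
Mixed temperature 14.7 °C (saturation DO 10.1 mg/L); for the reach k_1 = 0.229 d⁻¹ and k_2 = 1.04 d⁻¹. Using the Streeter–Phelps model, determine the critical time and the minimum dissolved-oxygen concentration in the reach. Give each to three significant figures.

Mixed DO = (15.5×7.77 + 2.30×3.33)/(15.5+2.30) = 128.1/17.80 = 7.196 mg/L.
Mixed L₀ = (15.5×4.88 + 2.30×182)/(17.80) = 494.2/17.80 = 27.77 mg/L.
Initial deficit D₀ = C_s − DO₀ = 10.1 − 7.196 = 2.904 mg/L.
t_c = (1/0.8110) ln[(1.04/0.229)(1 − 2.904×0.8110/(0.229×27.77))] = 1.233 × ln(2.860) = 1.296 d.
D_c = (0.229/1.04) × 27.77 × e^(−0.229×1.296) = 0.2202 × 27.77 × 0.7433 = 4.544 mg/L.
Minimum DO = 10.1 − 4.544 = 5.556 mg/L.

t_c ≈ 1.30 d; minimum DO ≈ 5.56 mg/L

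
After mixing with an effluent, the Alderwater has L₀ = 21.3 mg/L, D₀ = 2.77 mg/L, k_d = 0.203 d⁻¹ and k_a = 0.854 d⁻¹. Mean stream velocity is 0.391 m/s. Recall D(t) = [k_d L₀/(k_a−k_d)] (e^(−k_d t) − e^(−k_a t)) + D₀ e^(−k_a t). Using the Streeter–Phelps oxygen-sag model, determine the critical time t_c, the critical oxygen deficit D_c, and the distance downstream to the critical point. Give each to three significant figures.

t_c ≈ 1.38 d; D_c ≈ 3.83 mg/L; x_c ≈ 46.6 km

With k_a/k_d = 4.207 and 1 − D₀(k_a−k_d)/(k_d L₀) = 0.5830,
t_c = ln(4.207 × 0.5830) / (0.854 − 0.203) = ln(2.452) / 0.6510 = 0.8971/0.6510 = 1.378 d.
D_c = (k_d/k_a) L₀ e^(−k_d t_c) = (0.203/0.854) × 21.3 × e^(−0.203×1.378) = 0.2377 × 21.3 × 0.7560 = 3.828 mg/L.
x_c = v t_c = 0.391 m/s × 1.378 d × 86400 s/d = 46550 m ≈ 46.6 km.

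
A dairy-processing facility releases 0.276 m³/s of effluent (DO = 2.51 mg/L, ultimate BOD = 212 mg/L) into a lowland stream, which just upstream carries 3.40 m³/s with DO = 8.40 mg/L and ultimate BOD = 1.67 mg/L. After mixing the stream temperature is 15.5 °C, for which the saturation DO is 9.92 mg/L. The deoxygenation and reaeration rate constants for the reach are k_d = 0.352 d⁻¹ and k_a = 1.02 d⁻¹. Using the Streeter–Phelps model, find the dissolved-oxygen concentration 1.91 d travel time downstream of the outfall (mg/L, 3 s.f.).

Mixed DO = (3.40×8.40 + 0.276×2.51)/(3.40+0.276) = 29.25/3.676 = 7.958 mg/L.
Mixed L₀ = (3.40×1.67 + 0.276×212)/(3.676) = 64.19/3.676 = 17.46 mg/L.
Initial deficit D₀ = C_s − DO₀ = 9.92 − 7.958 = 1.962 mg/L.
D(1.91) = [0.352×17.46/(1.02−0.352)](e^(−0.352×1.91) − e^(−1.02×1.91)) + 1.962 e^(−1.02×1.91)
= 9.201 × (0.5105 − 0.1425) + 1.962 × 0.1425 = 3.666 mg/L.
DO = 9.92 − 3.666 = 6.254 mg/L.

DO ≈ 6.25 mg/L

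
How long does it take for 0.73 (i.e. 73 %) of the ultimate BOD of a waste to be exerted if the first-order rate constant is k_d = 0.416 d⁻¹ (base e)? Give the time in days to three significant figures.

t ≈ 3.15 d

y/L₀ = 1 − e^(−k_d t) = 0.73 ⇒ e^(−k_d t) = 0.270
t = −ln(0.270) / 0.416 = 1.309 / 0.416 = 3.147 d.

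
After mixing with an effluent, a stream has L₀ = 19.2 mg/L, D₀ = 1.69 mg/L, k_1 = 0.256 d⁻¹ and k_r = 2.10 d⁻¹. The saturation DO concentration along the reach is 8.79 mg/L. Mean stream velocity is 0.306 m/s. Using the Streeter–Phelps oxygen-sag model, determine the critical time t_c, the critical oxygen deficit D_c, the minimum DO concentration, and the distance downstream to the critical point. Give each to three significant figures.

t_c ≈ 0.596 d; D_c ≈ 2.01 mg/L; min DO ≈ 6.78 mg/L; x_c ≈ 15.8 km

At the critical point dD/dt = 0, so k_1 L₀ e^(−k_1 t) = k_r D. Substituting D(t) from the Streeter–Phelps equation and solving for t gives
t_c = ln[(k_r/k_1)(1 − D₀(k_r−k_1)/(k_1 L₀))] / (k_r−k_1).
Here k_r−k_1 = 1.844 d⁻¹ and 1 − D₀(k_r−k_1)/(k_1 L₀) = 1 − 1.69×1.844/(0.256×19.2) = 0.3660, so
t_c = ln(8.203 × 0.3660) / 1.844 = 1.099 / 1.844 = 0.5962 d.
D_c = (k_1/k_r) L₀ e^(−k_1 t_c) = (0.256/2.10) × 19.2 × e^(−0.256×0.5962) = 0.1219 × 19.2 × 0.8585 = 2.009 mg/L.
Minimum DO = C_s − D_c = 8.79 − 2.009 = 6.781 mg/L.
x_c = v t_c = 0.306 m/s × 0.5962 d × 86400 s/d = 15760 m ≈ 15.8 km.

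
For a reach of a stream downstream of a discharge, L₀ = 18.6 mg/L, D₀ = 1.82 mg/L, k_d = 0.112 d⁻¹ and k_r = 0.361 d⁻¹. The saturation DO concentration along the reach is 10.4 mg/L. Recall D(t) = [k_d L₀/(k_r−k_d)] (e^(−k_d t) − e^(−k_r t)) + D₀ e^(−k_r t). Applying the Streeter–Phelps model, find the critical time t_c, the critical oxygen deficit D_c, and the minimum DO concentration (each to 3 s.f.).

At the critical point dD/dt = 0, so k_d L₀ e^(−k_d t) = k_r D. Substituting D(t) from the Streeter–Phelps equation and solving for t gives
t_c = ln[(k_r/k_d)(1 − D₀(k_r−k_d)/(k_d L₀))] / (k_r−k_d).
Here k_r−k_d = 0.2490 d⁻¹ and 1 − D₀(k_r−k_d)/(k_d L₀) = 1 − 1.82×0.2490/(0.112×18.6) = 0.7825, so
t_c = ln(3.223 × 0.7825) / 0.2490 = 0.9251 / 0.2490 = 3.715 d.
L(t_c) = L₀ e^(−k_d t_c) = 18.6 × 0.6596 = 12.27 mg/L, and at the critical point k_r D_c = k_d L, so D_c = (0.112/0.361) × 12.27 = 3.806 mg/L.
Minimum DO = C_s − D_c = 10.4 − 3.806 = 6.594 mg/L.

t_c ≈ 3.72 d; D_c ≈ 3.81 mg/L; min DO ≈ 6.59 mg/L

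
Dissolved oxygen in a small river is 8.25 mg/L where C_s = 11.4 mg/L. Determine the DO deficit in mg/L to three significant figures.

D ≈ 3.15 mg/L

D = C_s − C = 11.4 − 8.25 = 3.15 mg/L.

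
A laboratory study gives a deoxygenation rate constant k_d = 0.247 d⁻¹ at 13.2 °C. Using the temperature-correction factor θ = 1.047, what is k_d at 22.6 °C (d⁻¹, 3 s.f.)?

k_d(T₂) = k_d(T₁) · θ^(T₂−T₁) = 0.247 × 1.047^(22.6−13.2)
= 0.247 × 1.047^9.40 = 0.247 × 1.540 = 0.3804 d⁻¹.

k_d ≈ 0.380 d⁻¹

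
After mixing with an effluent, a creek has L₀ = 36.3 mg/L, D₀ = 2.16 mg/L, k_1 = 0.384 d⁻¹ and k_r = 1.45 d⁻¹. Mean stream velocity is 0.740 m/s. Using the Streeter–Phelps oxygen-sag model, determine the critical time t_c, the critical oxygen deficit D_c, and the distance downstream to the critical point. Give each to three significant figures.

t_c ≈ 1.08 d; D_c ≈ 6.36 mg/L; x_c ≈ 68.9 km

t_c = [1/(k_r−k_1)] ln[(k_r/k_1)(1 − D₀(k_r−k_1)/(k_1 L₀))]
= [1/(1.45−0.384)] ln[(1.45/0.384)(1 − 2.16×1.066/(0.384×36.3))]
= (1/1.066) ln[3.776 × 0.8348] = 0.9381 × ln(3.152) = 0.9381 × 1.148 = 1.077 d.
D_c = (k_1/k_r) L₀ e^(−k_1 t_c) = (0.384/1.45) × 36.3 × e^(−0.384×1.077) = 0.2648 × 36.3 × 0.6613 = 6.357 mg/L.
x_c = v t_c = 0.740 m/s × 1.077 d × 86400 s/d = 68860 m ≈ 68.9 km.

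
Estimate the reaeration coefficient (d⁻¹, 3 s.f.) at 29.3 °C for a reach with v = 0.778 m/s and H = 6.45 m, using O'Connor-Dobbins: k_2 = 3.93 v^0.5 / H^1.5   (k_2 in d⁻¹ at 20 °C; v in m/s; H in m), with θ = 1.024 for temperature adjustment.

k_2 ≈ 0.264 d⁻¹

k_2(20) = 3.93 × 0.778^0.5 / 6.45^1.5 = 3.93 × 0.8820 / 16.38 = 0.2116 d⁻¹.
k_2(29.3) = 0.2116 × 1.024^(29.3−20) = 0.2116 × 1.247 = 0.2638 d⁻¹.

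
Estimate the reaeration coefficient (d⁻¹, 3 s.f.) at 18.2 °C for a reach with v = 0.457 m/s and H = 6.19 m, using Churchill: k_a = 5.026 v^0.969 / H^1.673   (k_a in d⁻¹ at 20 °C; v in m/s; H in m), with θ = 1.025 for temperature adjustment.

k_a ≈ 0.107 d⁻¹

k_a(20) = 5.026 × 0.457^0.969 / 6.19^1.673 = 5.026 × 0.4682 / 21.11 = 0.1115 d⁻¹.
k_a(18.2) = 0.1115 × 1.025^(18.2−20) = 0.1115 × 0.9565 = 0.1066 d⁻¹.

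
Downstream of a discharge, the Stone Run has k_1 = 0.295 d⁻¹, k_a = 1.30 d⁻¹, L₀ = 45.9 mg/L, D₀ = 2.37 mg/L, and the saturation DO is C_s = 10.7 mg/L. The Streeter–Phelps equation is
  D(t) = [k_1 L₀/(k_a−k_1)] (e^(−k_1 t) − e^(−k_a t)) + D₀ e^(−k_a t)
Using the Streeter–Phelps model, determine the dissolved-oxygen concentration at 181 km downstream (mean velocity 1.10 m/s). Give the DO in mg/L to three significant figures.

DO ≈ 3.95 mg/L

Travel time t = x/v = 181 km / (1.10 m/s) = 181000 m / 1.10 m/s = 164500 s = 1.904 d.
k_1 L₀/(k_a−k_1) = 0.295×45.9/(1.30−0.295) = 13.54/1.005 = 13.47 mg/L.
e^(−k_1 t) = e^(−0.295×1.904) = 0.5702; e^(−k_a t) = e^(−1.30×1.904) = 0.08410.
D = 13.47 × (0.5702 − 0.08410) + 2.37 × 0.08410 = 6.549 + 0.1993 = 6.748 mg/L.
DO = C_s − D = 10.7 − 6.748 = 3.952 mg/L.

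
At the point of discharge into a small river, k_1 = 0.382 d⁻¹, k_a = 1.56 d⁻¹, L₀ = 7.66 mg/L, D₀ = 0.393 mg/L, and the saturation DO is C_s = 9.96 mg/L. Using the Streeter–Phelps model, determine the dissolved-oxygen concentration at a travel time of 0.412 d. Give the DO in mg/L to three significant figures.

k_1 L₀/(k_a−k_1) = 0.382×7.66/(1.56−0.382) = 2.926/1.178 = 2.484 mg/L.
e^(−k_1 t) = e^(−0.382×0.4120) = 0.8544; e^(−k_a t) = e^(−1.56×0.4120) = 0.5259.
D = 2.484 × (0.8544 − 0.5259) + 0.393 × 0.5259 = 0.8160 + 0.2067 = 1.023 mg/L.
DO = C_s − D = 9.96 − 1.023 = 8.937 mg/L.

DO ≈ 8.94 mg/L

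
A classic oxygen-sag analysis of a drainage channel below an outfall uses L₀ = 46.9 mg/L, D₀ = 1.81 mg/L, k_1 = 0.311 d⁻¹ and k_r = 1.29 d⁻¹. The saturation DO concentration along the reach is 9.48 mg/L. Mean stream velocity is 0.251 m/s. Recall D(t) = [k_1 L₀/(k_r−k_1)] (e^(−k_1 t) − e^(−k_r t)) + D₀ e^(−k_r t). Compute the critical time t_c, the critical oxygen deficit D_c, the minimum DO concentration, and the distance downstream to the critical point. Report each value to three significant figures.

t_c = [1/(k_r−k_1)] ln[(k_r/k_1)(1 − D₀(k_r−k_1)/(k_1 L₀))]
= [1/(1.29−0.311)] ln[(1.29/0.311)(1 − 1.81×0.9790/(0.311×46.9))]
= (1/0.9790) ln[4.148 × 0.8785] = 1.021 × ln(3.644) = 1.021 × 1.293 = 1.321 d.
L(t_c) = L₀ e^(−k_1 t_c) = 46.9 × 0.6631 = 31.10 mg/L, and at the critical point k_r D_c = k_1 L, so D_c = (0.311/1.29) × 31.10 = 7.498 mg/L.
Minimum DO = C_s − D_c = 9.48 − 7.498 = 1.982 mg/L.
x_c = v t_c = 0.251 m/s × 1.321 d × 86400 s/d = 28640 m ≈ 28.6 km.

t_c ≈ 1.32 d; D_c ≈ 7.50 mg/L; min DO ≈ 1.98 mg/L; x_c ≈ 28.6 km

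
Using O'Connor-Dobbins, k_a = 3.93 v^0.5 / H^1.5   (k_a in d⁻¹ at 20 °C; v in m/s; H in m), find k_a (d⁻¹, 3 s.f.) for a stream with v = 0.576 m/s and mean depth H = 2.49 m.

k_a = 3.93 × 0.576^0.5 / 2.49^1.5 = 3.93 × 0.7589 / 3.929 = 0.7591 d⁻¹.

k_a ≈ 0.759 d⁻¹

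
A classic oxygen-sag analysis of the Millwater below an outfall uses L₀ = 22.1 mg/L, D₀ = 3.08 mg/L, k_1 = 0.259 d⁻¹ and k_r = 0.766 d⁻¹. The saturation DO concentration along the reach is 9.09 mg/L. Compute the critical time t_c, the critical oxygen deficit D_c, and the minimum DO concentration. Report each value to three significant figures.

With k_r/k_1 = 2.958 and 1 − D₀(k_r−k_1)/(k_1 L₀) = 0.7272,
t_c = ln(2.958 × 0.7272) / (0.766 − 0.259) = ln(2.151) / 0.5070 = 0.7658/0.5070 = 1.510 d.
D_c = (k_1/k_r) L₀ e^(−k_1 t_c) = (0.259/0.766) × 22.1 × e^(−0.259×1.510) = 0.3381 × 22.1 × 0.6762 = 5.053 mg/L.
Minimum DO = C_s − D_c = 9.09 − 5.053 = 4.037 mg/L.

t_c ≈ 1.51 d; D_c ≈ 5.05 mg/L; min DO ≈ 4.04 mg/L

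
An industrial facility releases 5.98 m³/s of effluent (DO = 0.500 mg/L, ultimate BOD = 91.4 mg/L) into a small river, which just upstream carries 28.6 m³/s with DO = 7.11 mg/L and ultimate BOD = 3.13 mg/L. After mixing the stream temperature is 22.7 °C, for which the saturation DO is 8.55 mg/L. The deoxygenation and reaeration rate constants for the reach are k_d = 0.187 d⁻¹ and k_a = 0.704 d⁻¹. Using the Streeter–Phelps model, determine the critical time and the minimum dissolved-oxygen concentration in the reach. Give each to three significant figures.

t_c ≈ 1.61 d; minimum DO ≈ 4.94 mg/L

Mixed DO = (28.6×7.11 + 5.98×0.500)/(28.6+5.98) = 206.3/34.58 = 5.967 mg/L.
Mixed L₀ = (28.6×3.13 + 5.98×91.4)/(34.58) = 636.1/34.58 = 18.39 mg/L.
Initial deficit D₀ = C_s − DO₀ = 8.55 − 5.967 = 2.583 mg/L.
t_c = (1/0.5170) ln[(0.704/0.187)(1 − 2.583×0.5170/(0.187×18.39))] = 1.934 × ln(2.303) = 1.614 d.
D_c = (0.187/0.704) × 18.39 × e^(−0.187×1.614) = 0.2656 × 18.39 × 0.7395 = 3.613 mg/L.
Minimum DO = 8.55 − 3.613 = 4.937 mg/L.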